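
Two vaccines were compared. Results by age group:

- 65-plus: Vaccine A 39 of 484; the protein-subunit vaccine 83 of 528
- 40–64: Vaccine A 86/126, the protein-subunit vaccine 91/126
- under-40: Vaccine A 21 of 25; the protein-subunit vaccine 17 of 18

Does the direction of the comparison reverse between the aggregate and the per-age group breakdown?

No

65-plus: Vaccine A 39/484 = 8.1%, the protein-subunit vaccine 83/528 = 15.7% → the protein-subunit vaccine
40–64: Vaccine A 86/126 = 68.3%, the protein-subunit vaccine 91/126 = 72.2% → the protein-subunit vaccine
Under-40: Vaccine A 21/25 = 84.0%, the protein-subunit vaccine 17/18 = 94.4% → the protein-subunit vaccine
Overall: Vaccine A 146/635 = 23.0%, the protein-subunit vaccine 191/672 = 28.4% → the protein-subunit vaccine
The protein-subunit vaccine wins overall and in every age group — no reversal.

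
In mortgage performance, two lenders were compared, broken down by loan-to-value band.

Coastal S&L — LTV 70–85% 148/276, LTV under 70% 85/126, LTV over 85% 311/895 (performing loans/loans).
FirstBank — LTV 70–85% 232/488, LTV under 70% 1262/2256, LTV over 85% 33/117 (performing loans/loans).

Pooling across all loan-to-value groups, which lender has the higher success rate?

FirstBank

LTV 70–85%: Coastal S&L 148/276 = 53.6%, FirstBank 232/488 = 47.5% → Coastal S&L
LTV under 70%: Coastal S&L 85/126 = 67.5%, FirstBank 1262/2256 = 55.9% → Coastal S&L
LTV over 85%: Coastal S&L 311/895 = 34.7%, FirstBank 33/117 = 28.2% → Coastal S&L
Overall: Coastal S&L 544/1297 = 41.9%, FirstBank 1527/2861 = 53.4% → FirstBank
(Coastal S&L wins every loan-to-value group but FirstBank wins overall — Coastal S&L's loans skew toward the low-rate LTV over 85% group.)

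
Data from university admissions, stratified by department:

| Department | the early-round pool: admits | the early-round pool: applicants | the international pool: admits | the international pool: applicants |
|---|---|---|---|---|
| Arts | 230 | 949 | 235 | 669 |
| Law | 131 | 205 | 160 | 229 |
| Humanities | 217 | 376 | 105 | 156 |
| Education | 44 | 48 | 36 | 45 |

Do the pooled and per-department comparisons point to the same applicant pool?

No

Arts: the early-round pool 230/949 = 24.2%, the international pool 235/669 = 35.1% → the international pool
Law: the early-round pool 131/205 = 63.9%, the international pool 160/229 = 69.9% → the international pool
Humanities: the early-round pool 217/376 = 57.7%, the international pool 105/156 = 67.3% → the international pool
Education: the early-round pool 44/48 = 91.7%, the international pool 36/45 = 80.0% → the early-round pool
Overall: the early-round pool 622/1578 = 39.4%, the international pool 536/1099 = 48.8% → the international pool
Neither sweeps: the early-round pool wins 1 of 4 groups, the international pool wins 3. The international pool wins overall but not every group — no Simpson reversal.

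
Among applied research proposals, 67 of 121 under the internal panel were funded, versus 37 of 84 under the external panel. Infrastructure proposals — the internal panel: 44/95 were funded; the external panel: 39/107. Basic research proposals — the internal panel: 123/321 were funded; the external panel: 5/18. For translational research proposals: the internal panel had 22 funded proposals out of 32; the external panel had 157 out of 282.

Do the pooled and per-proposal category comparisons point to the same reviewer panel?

No

Applied research: the internal panel 67/121 = 55.4%, the external panel 37/84 = 44.0% → the internal panel
Infrastructure: the internal panel 44/95 = 46.3%, the external panel 39/107 = 36.4% → the internal panel
Basic research: the internal panel 123/321 = 38.3%, the external panel 5/18 = 27.8% → the internal panel
Translational research: the internal panel 22/32 = 68.8%, the external panel 157/282 = 55.7% → the internal panel
Overall: the internal panel 256/569 = 45.0%, the external panel 238/491 = 48.5% → the external panel
The internal panel wins each proposal group but the external panel wins overall — the comparison reverses. The internal panel's proposals skew toward basic research, which has a lower base rate.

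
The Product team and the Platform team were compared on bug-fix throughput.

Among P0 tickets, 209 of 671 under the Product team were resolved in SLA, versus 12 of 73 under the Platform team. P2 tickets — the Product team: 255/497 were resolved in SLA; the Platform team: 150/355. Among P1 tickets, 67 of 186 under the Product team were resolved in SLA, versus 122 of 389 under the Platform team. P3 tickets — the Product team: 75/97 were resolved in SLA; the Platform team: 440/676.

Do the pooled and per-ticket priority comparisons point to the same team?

No

P0: the Product team 209/671 = 31.1%, the Platform team 12/73 = 16.4% → the Product team
P2: the Product team 255/497 = 51.3%, the Platform team 150/355 = 42.3% → the Product team
P1: the Product team 67/186 = 36.0%, the Platform team 122/389 = 31.4% → the Product team
P3: the Product team 75/97 = 77.3%, the Platform team 440/676 = 65.1% → the Product team
Overall: the Product team 606/1451 = 41.8%, the Platform team 724/1493 = 48.5% → the Platform team
The Product team wins each ticket group but the Platform team wins overall — the comparison reverses. The Product team's tickets skew toward P0, which has a lower base rate.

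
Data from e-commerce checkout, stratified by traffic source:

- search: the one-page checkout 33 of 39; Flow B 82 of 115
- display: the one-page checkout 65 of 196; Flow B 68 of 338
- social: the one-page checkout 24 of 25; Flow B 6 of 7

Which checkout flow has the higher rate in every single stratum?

the one-page checkout

Search: the one-page checkout 33/39 = 84.6%, Flow B 82/115 = 71.3% → the one-page checkout
Display: the one-page checkout 65/196 = 33.2%, Flow B 68/338 = 20.1% → the one-page checkout
Social: the one-page checkout 24/25 = 96.0%, Flow B 6/7 = 85.7% → the one-page checkout
The one-page checkout has the higher rate in all 3 groups.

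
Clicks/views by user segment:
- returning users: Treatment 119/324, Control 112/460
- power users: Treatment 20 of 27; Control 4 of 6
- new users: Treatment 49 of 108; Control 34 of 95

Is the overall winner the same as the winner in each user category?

Returning users: Treatment 119/324 = 36.7%, Control 112/460 = 24.3% → Treatment
Power users: Treatment 20/27 = 74.1%, Control 4/6 = 66.7% → Treatment
New users: Treatment 49/108 = 45.4%, Control 34/95 = 35.8% → Treatment
Overall: Treatment 188/459 = 41.0%, Control 150/561 = 26.7% → Treatment
Treatment wins overall and in every user group — no reversal.

Yes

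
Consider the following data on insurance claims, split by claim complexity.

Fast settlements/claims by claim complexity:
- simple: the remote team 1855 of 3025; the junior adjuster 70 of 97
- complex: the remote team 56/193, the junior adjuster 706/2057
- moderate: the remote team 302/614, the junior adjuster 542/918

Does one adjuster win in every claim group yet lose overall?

Yes

Simple: the remote team 1855/3025 = 61.3%, the junior adjuster 70/97 = 72.2% → the junior adjuster
Complex: the remote team 56/193 = 29.0%, the junior adjuster 706/2057 = 34.3% → the junior adjuster
Moderate: the remote team 302/614 = 49.2%, the junior adjuster 542/918 = 59.0% → the junior adjuster
Overall: the remote team 2213/3832 = 57.8%, the junior adjuster 1318/3072 = 42.9% → the remote team
The junior adjuster wins each claim group but the remote team wins overall — the comparison reverses. The junior adjuster's claims skew toward complex, which has a lower base rate.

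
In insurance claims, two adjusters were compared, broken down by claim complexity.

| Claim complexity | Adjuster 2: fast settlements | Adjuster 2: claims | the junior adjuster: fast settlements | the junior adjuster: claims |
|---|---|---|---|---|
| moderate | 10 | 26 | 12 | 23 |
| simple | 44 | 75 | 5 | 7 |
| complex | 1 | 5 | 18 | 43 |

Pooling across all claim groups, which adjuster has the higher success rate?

Moderate: Adjuster 2 10/26 = 38.5%, the junior adjuster 12/23 = 52.2% → the junior adjuster
Simple: Adjuster 2 44/75 = 58.7%, the junior adjuster 5/7 = 71.4% → the junior adjuster
Complex: Adjuster 2 1/5 = 20.0%, the junior adjuster 18/43 = 41.9% → the junior adjuster
Overall: Adjuster 2 55/106 = 51.9%, the junior adjuster 35/73 = 47.9% → Adjuster 2
(The junior adjuster wins every claim group but Adjuster 2 wins overall — the junior adjuster's claims skew toward the low-rate complex group.)

Adjuster 2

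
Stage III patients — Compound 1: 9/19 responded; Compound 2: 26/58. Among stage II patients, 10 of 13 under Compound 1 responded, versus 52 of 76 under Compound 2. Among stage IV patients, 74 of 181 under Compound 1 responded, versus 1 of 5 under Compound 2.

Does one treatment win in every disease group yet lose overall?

Yes

Stage III: Compound 1 9/19 = 47.4%, Compound 2 26/58 = 44.8% → Compound 1
Stage II: Compound 1 10/13 = 76.9%, Compound 2 52/76 = 68.4% → Compound 1
Stage IV: Compound 1 74/181 = 40.9%, Compound 2 1/5 = 20.0% → Compound 1
Overall: Compound 1 93/213 = 43.7%, Compound 2 79/139 = 56.8% → Compound 2
Compound 1 wins each disease group but Compound 2 wins overall — the comparison reverses. Compound 1's patients skew toward stage IV, which has a lower base rate.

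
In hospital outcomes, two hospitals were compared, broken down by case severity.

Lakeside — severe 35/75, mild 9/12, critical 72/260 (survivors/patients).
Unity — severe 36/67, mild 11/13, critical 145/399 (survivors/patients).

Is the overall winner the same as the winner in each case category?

Yes

Severe: Lakeside 35/75 = 46.7%, Unity 36/67 = 53.7% → Unity
Mild: Lakeside 9/12 = 75.0%, Unity 11/13 = 84.6% → Unity
Critical: Lakeside 72/260 = 27.7%, Unity 145/399 = 36.3% → Unity
Overall: Lakeside 116/347 = 33.4%, Unity 192/479 = 40.1% → Unity
Unity wins overall and in every case group — no reversal.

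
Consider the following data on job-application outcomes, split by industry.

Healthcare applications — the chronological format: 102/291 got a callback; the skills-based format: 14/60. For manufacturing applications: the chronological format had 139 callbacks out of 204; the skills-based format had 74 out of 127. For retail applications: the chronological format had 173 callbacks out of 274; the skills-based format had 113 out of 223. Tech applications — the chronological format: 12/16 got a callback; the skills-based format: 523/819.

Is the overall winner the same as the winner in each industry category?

Healthcare: the chronological format 102/291 = 35.1%, the skills-based format 14/60 = 23.3% → the chronological format
Manufacturing: the chronological format 139/204 = 68.1%, the skills-based format 74/127 = 58.3% → the chronological format
Retail: the chronological format 173/274 = 63.1%, the skills-based format 113/223 = 50.7% → the chronological format
Tech: the chronological format 12/16 = 75.0%, the skills-based format 523/819 = 63.9% → the chronological format
Overall: the chronological format 426/785 = 54.3%, the skills-based format 724/1229 = 58.9% → the skills-based format
The chronological format wins each industry group but the skills-based format wins overall — the comparison reverses. The chronological format's applications skew toward healthcare, which has a lower base rate.

No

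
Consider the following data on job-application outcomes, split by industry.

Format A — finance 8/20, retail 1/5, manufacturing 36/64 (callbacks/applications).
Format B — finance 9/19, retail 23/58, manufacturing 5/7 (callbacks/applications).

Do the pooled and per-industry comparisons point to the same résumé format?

No

Finance: Format A 8/20 = 40.0%, Format B 9/19 = 47.4% → Format B
Retail: Format A 1/5 = 20.0%, Format B 23/58 = 39.7% → Format B
Manufacturing: Format A 36/64 = 56.2%, Format B 5/7 = 71.4% → Format B
Overall: Format A 45/89 = 50.6%, Format B 37/84 = 44.0% → Format A
Format B wins each industry group but Format A wins overall — the comparison reverses. Format B's applications skew toward retail, which has a lower base rate.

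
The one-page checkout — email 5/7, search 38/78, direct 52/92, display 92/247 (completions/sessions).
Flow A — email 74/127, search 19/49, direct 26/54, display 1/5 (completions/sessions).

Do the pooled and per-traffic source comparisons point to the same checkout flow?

Email: the one-page checkout 5/7 = 71.4%, Flow A 74/127 = 58.3% → the one-page checkout
Search: the one-page checkout 38/78 = 48.7%, Flow A 19/49 = 38.8% → the one-page checkout
Direct: the one-page checkout 52/92 = 56.5%, Flow A 26/54 = 48.1% → the one-page checkout
Display: the one-page checkout 92/247 = 37.2%, Flow A 1/5 = 20.0% → the one-page checkout
Overall: the one-page checkout 187/424 = 44.1%, Flow A 120/235 = 51.1% → Flow A
The one-page checkout wins each traffic group but Flow A wins overall — the comparison reverses. The one-page checkout's sessions skew toward display, which has a lower base rate.

No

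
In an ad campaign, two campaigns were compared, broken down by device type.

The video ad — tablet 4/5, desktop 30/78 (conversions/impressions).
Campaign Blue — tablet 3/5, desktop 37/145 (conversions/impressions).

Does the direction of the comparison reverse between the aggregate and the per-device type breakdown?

No

Tablet: the video ad 4/5 = 80.0%, Campaign Blue 3/5 = 60.0% → the video ad
Desktop: the video ad 30/78 = 38.5%, Campaign Blue 37/145 = 25.5% → the video ad
Overall: the video ad 34/83 = 41.0%, Campaign Blue 40/150 = 26.7% → the video ad
The video ad wins overall and in every device group — no reversal.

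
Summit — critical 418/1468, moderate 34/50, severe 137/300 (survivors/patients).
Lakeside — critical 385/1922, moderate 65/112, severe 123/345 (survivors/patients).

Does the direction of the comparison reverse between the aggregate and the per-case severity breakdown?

Critical: Summit 418/1468 = 28.5%, Lakeside 385/1922 = 20.0% → Summit
Moderate: Summit 34/50 = 68.0%, Lakeside 65/112 = 58.0% → Summit
Severe: Summit 137/300 = 45.7%, Lakeside 123/345 = 35.7% → Summit
Overall: Summit 589/1818 = 32.4%, Lakeside 573/2379 = 24.1% → Summit
Summit wins overall and in every case group — no reversal.

No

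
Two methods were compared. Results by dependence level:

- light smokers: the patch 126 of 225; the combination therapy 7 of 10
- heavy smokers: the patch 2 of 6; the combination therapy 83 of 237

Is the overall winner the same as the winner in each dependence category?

Light smokers: the patch 126/225 = 56.0%, the combination therapy 7/10 = 70.0% → the combination therapy
Heavy smokers: the patch 2/6 = 33.3%, the combination therapy 83/237 = 35.0% → the combination therapy
Overall: the patch 128/231 = 55.4%, the combination therapy 90/247 = 36.4% → the patch
The combination therapy wins each dependence group but the patch wins overall — the comparison reverses. The combination therapy's participants skew toward heavy smokers, which has a lower base rate.

No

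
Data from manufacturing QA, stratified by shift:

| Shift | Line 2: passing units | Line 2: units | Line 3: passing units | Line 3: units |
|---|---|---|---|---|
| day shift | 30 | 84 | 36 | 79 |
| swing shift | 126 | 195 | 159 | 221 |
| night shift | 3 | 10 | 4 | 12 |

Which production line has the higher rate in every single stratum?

Day shift: Line 2 30/84 = 35.7%, Line 3 36/79 = 45.6% → Line 3
Swing shift: Line 2 126/195 = 64.6%, Line 3 159/221 = 71.9% → Line 3
Night shift: Line 2 3/10 = 30.0%, Line 3 4/12 = 33.3% → Line 3
Line 3 has the higher rate in all 3 groups.

Line 3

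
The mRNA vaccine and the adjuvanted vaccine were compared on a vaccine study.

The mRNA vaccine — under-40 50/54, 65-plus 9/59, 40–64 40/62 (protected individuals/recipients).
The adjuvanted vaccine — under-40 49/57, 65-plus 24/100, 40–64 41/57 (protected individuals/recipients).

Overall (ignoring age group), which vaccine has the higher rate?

Under-40: the mRNA vaccine 50/54 = 92.6%, the adjuvanted vaccine 49/57 = 86.0% → the mRNA vaccine
65-plus: the mRNA vaccine 9/59 = 15.3%, the adjuvanted vaccine 24/100 = 24.0% → the adjuvanted vaccine
40–64: the mRNA vaccine 40/62 = 64.5%, the adjuvanted vaccine 41/57 = 71.9% → the adjuvanted vaccine
Overall: the mRNA vaccine 99/175 = 56.6%, the adjuvanted vaccine 114/214 = 53.3% → the mRNA vaccine
(Neither sweeps every age group, but the mRNA vaccine has the higher pooled rate.)

the mRNA vaccine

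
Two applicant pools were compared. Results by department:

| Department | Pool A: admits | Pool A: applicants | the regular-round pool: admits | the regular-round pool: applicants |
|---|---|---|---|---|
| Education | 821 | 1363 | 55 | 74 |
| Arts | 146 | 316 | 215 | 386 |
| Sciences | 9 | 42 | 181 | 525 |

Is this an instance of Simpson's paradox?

Yes

Education: Pool A 821/1363 = 60.2%, the regular-round pool 55/74 = 74.3% → the regular-round pool
Arts: Pool A 146/316 = 46.2%, the regular-round pool 215/386 = 55.7% → the regular-round pool
Sciences: Pool A 9/42 = 21.4%, the regular-round pool 181/525 = 34.5% → the regular-round pool
Overall: Pool A 976/1721 = 56.7%, the regular-round pool 451/985 = 45.8% → Pool A
The regular-round pool wins each department group but Pool A wins overall — the comparison reverses. The regular-round pool's applicants skew toward Sciences, which has a lower base rate.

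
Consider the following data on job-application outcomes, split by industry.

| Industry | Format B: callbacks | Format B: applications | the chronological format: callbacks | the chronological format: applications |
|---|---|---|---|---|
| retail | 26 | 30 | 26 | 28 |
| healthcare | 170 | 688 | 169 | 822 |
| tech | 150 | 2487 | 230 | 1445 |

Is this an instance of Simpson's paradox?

Retail: Format B 26/30 = 86.7%, the chronological format 26/28 = 92.9% → the chronological format
Healthcare: Format B 170/688 = 24.7%, the chronological format 169/822 = 20.6% → Format B
Tech: Format B 150/2487 = 6.0%, the chronological format 230/1445 = 15.9% → the chronological format
Overall: Format B 346/3205 = 10.8%, the chronological format 425/2295 = 18.5% → the chronological format
Neither sweeps: Format B wins 1 of 3 groups, the chronological format wins 2. The chronological format wins overall but not every group — no Simpson reversal.

No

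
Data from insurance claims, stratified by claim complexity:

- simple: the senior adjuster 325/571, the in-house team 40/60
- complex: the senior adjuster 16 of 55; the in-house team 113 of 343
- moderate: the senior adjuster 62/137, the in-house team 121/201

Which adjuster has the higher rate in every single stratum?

the in-house team

Simple: the senior adjuster 325/571 = 56.9%, the in-house team 40/60 = 66.7% → the in-house team
Complex: the senior adjuster 16/55 = 29.1%, the in-house team 113/343 = 32.9% → the in-house team
Moderate: the senior adjuster 62/137 = 45.3%, the in-house team 121/201 = 60.2% → the in-house team
The in-house team has the higher rate in all 3 groups.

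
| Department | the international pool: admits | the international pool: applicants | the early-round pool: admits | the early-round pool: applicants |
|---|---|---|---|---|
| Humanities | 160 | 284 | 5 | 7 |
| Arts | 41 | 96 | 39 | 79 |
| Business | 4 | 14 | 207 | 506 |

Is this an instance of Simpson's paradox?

Humanities: the international pool 160/284 = 56.3%, the early-round pool 5/7 = 71.4% → the early-round pool
Arts: the international pool 41/96 = 42.7%, the early-round pool 39/79 = 49.4% → the early-round pool
Business: the international pool 4/14 = 28.6%, the early-round pool 207/506 = 40.9% → the early-round pool
Overall: the international pool 205/394 = 52.0%, the early-round pool 251/592 = 42.4% → the international pool
The early-round pool wins each department group but the international pool wins overall — the comparison reverses. The early-round pool's applicants skew toward Business, which has a lower base rate.

Yes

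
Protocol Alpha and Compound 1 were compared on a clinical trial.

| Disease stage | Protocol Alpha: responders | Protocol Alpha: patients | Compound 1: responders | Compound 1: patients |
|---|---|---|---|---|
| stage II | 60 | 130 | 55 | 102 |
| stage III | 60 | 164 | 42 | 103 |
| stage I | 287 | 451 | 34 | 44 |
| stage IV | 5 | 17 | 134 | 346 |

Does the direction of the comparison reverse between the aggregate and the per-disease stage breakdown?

Yes

Stage II: Protocol Alpha 60/130 = 46.2%, Compound 1 55/102 = 53.9% → Compound 1
Stage III: Protocol Alpha 60/164 = 36.6%, Compound 1 42/103 = 40.8% → Compound 1
Stage I: Protocol Alpha 287/451 = 63.6%, Compound 1 34/44 = 77.3% → Compound 1
Stage IV: Protocol Alpha 5/17 = 29.4%, Compound 1 134/346 = 38.7% → Compound 1
Overall: Protocol Alpha 412/762 = 54.1%, Compound 1 265/595 = 44.5% → Protocol Alpha
Compound 1 wins each disease group but Protocol Alpha wins overall — the comparison reverses. Compound 1's patients skew toward stage IV, which has a lower base rate.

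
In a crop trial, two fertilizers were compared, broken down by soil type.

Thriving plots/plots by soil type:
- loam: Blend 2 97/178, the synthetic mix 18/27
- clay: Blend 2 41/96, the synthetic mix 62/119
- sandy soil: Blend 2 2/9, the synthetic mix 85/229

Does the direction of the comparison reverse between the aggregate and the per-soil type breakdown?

Loam: Blend 2 97/178 = 54.5%, the synthetic mix 18/27 = 66.7% → the synthetic mix
Clay: Blend 2 41/96 = 42.7%, the synthetic mix 62/119 = 52.1% → the synthetic mix
Sandy soil: Blend 2 2/9 = 22.2%, the synthetic mix 85/229 = 37.1% → the synthetic mix
Overall: Blend 2 140/283 = 49.5%, the synthetic mix 165/375 = 44.0% → Blend 2
The synthetic mix wins each soil group but Blend 2 wins overall — the comparison reverses. The synthetic mix's plots skew toward sandy soil, which has a lower base rate.

Yes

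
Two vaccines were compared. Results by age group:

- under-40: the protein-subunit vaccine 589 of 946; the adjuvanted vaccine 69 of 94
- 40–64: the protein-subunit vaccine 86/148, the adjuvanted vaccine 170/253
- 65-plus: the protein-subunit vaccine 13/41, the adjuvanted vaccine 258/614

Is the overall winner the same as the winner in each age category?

No

Under-40: the protein-subunit vaccine 589/946 = 62.3%, the adjuvanted vaccine 69/94 = 73.4% → the adjuvanted vaccine
40–64: the protein-subunit vaccine 86/148 = 58.1%, the adjuvanted vaccine 170/253 = 67.2% → the adjuvanted vaccine
65-plus: the protein-subunit vaccine 13/41 = 31.7%, the adjuvanted vaccine 258/614 = 42.0% → the adjuvanted vaccine
Overall: the protein-subunit vaccine 688/1135 = 60.6%, the adjuvanted vaccine 497/961 = 51.7% → the protein-subunit vaccine
The adjuvanted vaccine wins each age group but the protein-subunit vaccine wins overall — the comparison reverses. The adjuvanted vaccine's recipients skew toward 65-plus, which has a lower base rate.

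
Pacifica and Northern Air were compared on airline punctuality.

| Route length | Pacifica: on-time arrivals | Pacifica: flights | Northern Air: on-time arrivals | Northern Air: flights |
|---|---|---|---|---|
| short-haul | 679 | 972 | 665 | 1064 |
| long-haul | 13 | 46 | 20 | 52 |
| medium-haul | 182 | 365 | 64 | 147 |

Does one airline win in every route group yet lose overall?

No

Short-haul: Pacifica 679/972 = 69.9%, Northern Air 665/1064 = 62.5% → Pacifica
Long-haul: Pacifica 13/46 = 28.3%, Northern Air 20/52 = 38.5% → Northern Air
Medium-haul: Pacifica 182/365 = 49.9%, Northern Air 64/147 = 43.5% → Pacifica
Overall: Pacifica 874/1383 = 63.2%, Northern Air 749/1263 = 59.3% → Pacifica
Neither sweeps: Pacifica wins 2 of 3 groups, Northern Air wins 1. Pacifica wins overall but not every group — no Simpson reversal.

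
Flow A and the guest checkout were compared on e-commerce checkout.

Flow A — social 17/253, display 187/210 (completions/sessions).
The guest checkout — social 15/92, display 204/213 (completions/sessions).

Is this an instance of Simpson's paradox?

Social: Flow A 17/253 = 6.7%, the guest checkout 15/92 = 16.3% → the guest checkout
Display: Flow A 187/210 = 89.0%, the guest checkout 204/213 = 95.8% → the guest checkout
Overall: Flow A 204/463 = 44.1%, the guest checkout 219/305 = 71.8% → the guest checkout
The guest checkout wins overall and in every traffic group — no reversal.

No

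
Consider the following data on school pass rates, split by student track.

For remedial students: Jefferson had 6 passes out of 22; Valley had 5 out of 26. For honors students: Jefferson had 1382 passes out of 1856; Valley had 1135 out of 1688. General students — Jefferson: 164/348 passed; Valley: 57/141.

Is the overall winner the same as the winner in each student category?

Remedial: Jefferson 6/22 = 27.3%, Valley 5/26 = 19.2% → Jefferson
Honors: Jefferson 1382/1856 = 74.5%, Valley 1135/1688 = 67.2% → Jefferson
General: Jefferson 164/348 = 47.1%, Valley 57/141 = 40.4% → Jefferson
Overall: Jefferson 1552/2226 = 69.7%, Valley 1197/1855 = 64.5% → Jefferson
Jefferson wins overall and in every student group — no reversal.

Yes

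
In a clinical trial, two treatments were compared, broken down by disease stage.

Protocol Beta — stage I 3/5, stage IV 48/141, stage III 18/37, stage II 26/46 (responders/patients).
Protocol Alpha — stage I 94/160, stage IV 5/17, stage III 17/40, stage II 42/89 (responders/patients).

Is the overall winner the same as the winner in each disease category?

Stage I: Protocol Beta 3/5 = 60.0%, Protocol Alpha 94/160 = 58.8% → Protocol Beta
Stage IV: Protocol Beta 48/141 = 34.0%, Protocol Alpha 5/17 = 29.4% → Protocol Beta
Stage III: Protocol Beta 18/37 = 48.6%, Protocol Alpha 17/40 = 42.5% → Protocol Beta
Stage II: Protocol Beta 26/46 = 56.5%, Protocol Alpha 42/89 = 47.2% → Protocol Beta
Overall: Protocol Beta 95/229 = 41.5%, Protocol Alpha 158/306 = 51.6% → Protocol Alpha
Protocol Beta wins each disease group but Protocol Alpha wins overall — the comparison reverses. Protocol Beta's patients skew toward stage IV, which has a lower base rate.

No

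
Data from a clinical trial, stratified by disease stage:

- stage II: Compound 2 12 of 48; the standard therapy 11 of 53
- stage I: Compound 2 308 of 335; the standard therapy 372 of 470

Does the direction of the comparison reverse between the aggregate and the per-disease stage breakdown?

Stage II: Compound 2 12/48 = 25.0%, the standard therapy 11/53 = 20.8% → Compound 2
Stage I: Compound 2 308/335 = 91.9%, the standard therapy 372/470 = 79.1% → Compound 2
Overall: Compound 2 320/383 = 83.6%, the standard therapy 383/523 = 73.2% → Compound 2
Compound 2 wins overall and in every disease group — no reversal.

No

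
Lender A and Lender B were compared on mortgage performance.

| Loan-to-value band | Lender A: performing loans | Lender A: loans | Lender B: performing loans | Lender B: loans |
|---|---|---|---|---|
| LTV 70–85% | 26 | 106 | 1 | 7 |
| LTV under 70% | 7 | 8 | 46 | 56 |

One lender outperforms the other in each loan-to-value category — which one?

Lender A

LTV 70–85%: Lender A 26/106 = 24.5%, Lender B 1/7 = 14.3% → Lender A
LTV under 70%: Lender A 7/8 = 87.5%, Lender B 46/56 = 82.1% → Lender A
Lender A has the higher rate in both groups.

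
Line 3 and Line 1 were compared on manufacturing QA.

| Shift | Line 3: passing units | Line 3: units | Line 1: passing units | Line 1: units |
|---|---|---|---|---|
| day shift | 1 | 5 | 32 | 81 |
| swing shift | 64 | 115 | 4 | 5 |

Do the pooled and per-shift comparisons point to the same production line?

No

Day shift: Line 3 1/5 = 20.0%, Line 1 32/81 = 39.5% → Line 1
Swing shift: Line 3 64/115 = 55.7%, Line 1 4/5 = 80.0% → Line 1
Overall: Line 3 65/120 = 54.2%, Line 1 36/86 = 41.9% → Line 3
Line 1 wins each shift group but Line 3 wins overall — the comparison reverses. Line 1's units skew toward day shift, which has a lower base rate.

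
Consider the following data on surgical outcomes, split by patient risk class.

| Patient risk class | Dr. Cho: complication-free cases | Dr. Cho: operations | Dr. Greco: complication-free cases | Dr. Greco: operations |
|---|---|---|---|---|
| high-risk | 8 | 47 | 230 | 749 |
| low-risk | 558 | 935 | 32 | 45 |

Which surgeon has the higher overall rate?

Dr. Cho

High-risk: Dr. Cho 8/47 = 17.0%, Dr. Greco 230/749 = 30.7% → Dr. Greco
Low-risk: Dr. Cho 558/935 = 59.7%, Dr. Greco 32/45 = 71.1% → Dr. Greco
Overall: Dr. Cho 566/982 = 57.6%, Dr. Greco 262/794 = 33.0% → Dr. Cho
(Dr. Greco wins every patient risk group but Dr. Cho wins overall — Dr. Greco's operations skew toward the low-rate high-risk group.)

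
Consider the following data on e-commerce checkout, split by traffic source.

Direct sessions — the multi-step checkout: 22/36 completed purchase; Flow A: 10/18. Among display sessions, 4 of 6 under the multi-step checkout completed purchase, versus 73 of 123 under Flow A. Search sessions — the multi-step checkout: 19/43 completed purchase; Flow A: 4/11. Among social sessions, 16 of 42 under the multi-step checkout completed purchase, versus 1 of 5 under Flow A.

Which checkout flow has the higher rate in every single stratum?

the multi-step checkout

Direct: the multi-step checkout 22/36 = 61.1%, Flow A 10/18 = 55.6% → the multi-step checkout
Display: the multi-step checkout 4/6 = 66.7%, Flow A 73/123 = 59.3% → the multi-step checkout
Search: the multi-step checkout 19/43 = 44.2%, Flow A 4/11 = 36.4% → the multi-step checkout
Social: the multi-step checkout 16/42 = 38.1%, Flow A 1/5 = 20.0% → the multi-step checkout
The multi-step checkout has the higher rate in all 4 groups.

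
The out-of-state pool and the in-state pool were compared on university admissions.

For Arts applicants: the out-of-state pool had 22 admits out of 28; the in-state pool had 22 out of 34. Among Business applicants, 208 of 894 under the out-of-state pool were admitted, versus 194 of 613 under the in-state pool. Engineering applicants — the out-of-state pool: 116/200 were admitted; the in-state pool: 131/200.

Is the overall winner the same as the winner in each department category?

No

Arts: the out-of-state pool 22/28 = 78.6%, the in-state pool 22/34 = 64.7% → the out-of-state pool
Business: the out-of-state pool 208/894 = 23.3%, the in-state pool 194/613 = 31.6% → the in-state pool
Engineering: the out-of-state pool 116/200 = 58.0%, the in-state pool 131/200 = 65.5% → the in-state pool
Overall: the out-of-state pool 346/1122 = 30.8%, the in-state pool 347/847 = 41.0% → the in-state pool
Neither sweeps: the out-of-state pool wins 1 of 3 groups, the in-state pool wins 2. The in-state pool wins overall but not every group — no Simpson reversal.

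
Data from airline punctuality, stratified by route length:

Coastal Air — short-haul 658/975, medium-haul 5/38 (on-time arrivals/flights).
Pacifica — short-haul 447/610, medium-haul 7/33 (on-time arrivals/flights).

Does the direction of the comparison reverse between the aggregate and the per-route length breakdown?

No

Short-haul: Coastal Air 658/975 = 67.5%, Pacifica 447/610 = 73.3% → Pacifica
Medium-haul: Coastal Air 5/38 = 13.2%, Pacifica 7/33 = 21.2% → Pacifica
Overall: Coastal Air 663/1013 = 65.4%, Pacifica 454/643 = 70.6% → Pacifica
Pacifica wins overall and in every route group — no reversal.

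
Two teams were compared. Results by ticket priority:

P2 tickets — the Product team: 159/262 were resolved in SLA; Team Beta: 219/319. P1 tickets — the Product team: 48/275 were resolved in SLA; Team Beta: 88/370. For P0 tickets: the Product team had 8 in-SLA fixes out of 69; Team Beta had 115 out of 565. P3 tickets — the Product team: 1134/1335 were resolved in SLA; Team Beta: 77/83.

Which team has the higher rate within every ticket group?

Team Beta

P2: the Product team 159/262 = 60.7%, Team Beta 219/319 = 68.7% → Team Beta
P1: the Product team 48/275 = 17.5%, Team Beta 88/370 = 23.8% → Team Beta
P0: the Product team 8/69 = 11.6%, Team Beta 115/565 = 20.4% → Team Beta
P3: the Product team 1134/1335 = 84.9%, Team Beta 77/83 = 92.8% → Team Beta
Team Beta has the higher rate in all 4 groups.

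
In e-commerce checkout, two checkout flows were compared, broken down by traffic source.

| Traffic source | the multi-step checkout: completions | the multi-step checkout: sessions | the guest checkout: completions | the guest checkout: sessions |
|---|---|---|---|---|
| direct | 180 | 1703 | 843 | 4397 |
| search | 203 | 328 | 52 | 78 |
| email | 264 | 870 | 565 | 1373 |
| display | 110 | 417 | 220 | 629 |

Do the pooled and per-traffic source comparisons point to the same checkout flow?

Yes

Direct: the multi-step checkout 180/1703 = 10.6%, the guest checkout 843/4397 = 19.2% → the guest checkout
Search: the multi-step checkout 203/328 = 61.9%, the guest checkout 52/78 = 66.7% → the guest checkout
Email: the multi-step checkout 264/870 = 30.3%, the guest checkout 565/1373 = 41.2% → the guest checkout
Display: the multi-step checkout 110/417 = 26.4%, the guest checkout 220/629 = 35.0% → the guest checkout
Overall: the multi-step checkout 757/3318 = 22.8%, the guest checkout 1680/6477 = 25.9% → the guest checkout
The guest checkout wins overall and in every traffic group — no reversal.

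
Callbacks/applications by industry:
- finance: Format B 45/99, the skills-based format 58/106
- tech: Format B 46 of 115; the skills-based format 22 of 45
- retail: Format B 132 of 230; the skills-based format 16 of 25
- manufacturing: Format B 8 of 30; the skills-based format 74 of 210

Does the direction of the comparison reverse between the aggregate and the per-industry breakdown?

Yes

Finance: Format B 45/99 = 45.5%, the skills-based format 58/106 = 54.7% → the skills-based format
Tech: Format B 46/115 = 40.0%, the skills-based format 22/45 = 48.9% → the skills-based format
Retail: Format B 132/230 = 57.4%, the skills-based format 16/25 = 64.0% → the skills-based format
Manufacturing: Format B 8/30 = 26.7%, the skills-based format 74/210 = 35.2% → the skills-based format
Overall: Format B 231/474 = 48.7%, the skills-based format 170/386 = 44.0% → Format B
The skills-based format wins each industry group but Format B wins overall — the comparison reverses. The skills-based format's applications skew toward manufacturing, which has a lower base rate.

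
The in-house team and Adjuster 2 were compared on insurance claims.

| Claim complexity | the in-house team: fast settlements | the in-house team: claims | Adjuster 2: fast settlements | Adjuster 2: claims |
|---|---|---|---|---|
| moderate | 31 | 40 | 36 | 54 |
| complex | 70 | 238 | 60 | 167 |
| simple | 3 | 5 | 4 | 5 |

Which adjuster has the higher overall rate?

Moderate: the in-house team 31/40 = 77.5%, Adjuster 2 36/54 = 66.7% → the in-house team
Complex: the in-house team 70/238 = 29.4%, Adjuster 2 60/167 = 35.9% → Adjuster 2
Simple: the in-house team 3/5 = 60.0%, Adjuster 2 4/5 = 80.0% → Adjuster 2
Overall: the in-house team 104/283 = 36.7%, Adjuster 2 100/226 = 44.2% → Adjuster 2
(Neither sweeps every claim group, but Adjuster 2 has the higher pooled rate.)

Adjuster 2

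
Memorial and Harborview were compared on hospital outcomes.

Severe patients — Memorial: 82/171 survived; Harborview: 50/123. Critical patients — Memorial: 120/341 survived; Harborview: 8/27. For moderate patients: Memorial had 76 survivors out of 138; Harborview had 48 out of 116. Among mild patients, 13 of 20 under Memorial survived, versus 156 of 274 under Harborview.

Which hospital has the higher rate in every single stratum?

Severe: Memorial 82/171 = 48.0%, Harborview 50/123 = 40.7% → Memorial
Critical: Memorial 120/341 = 35.2%, Harborview 8/27 = 29.6% → Memorial
Moderate: Memorial 76/138 = 55.1%, Harborview 48/116 = 41.4% → Memorial
Mild: Memorial 13/20 = 65.0%, Harborview 156/274 = 56.9% → Memorial
Memorial has the higher rate in all 4 groups.

Memorial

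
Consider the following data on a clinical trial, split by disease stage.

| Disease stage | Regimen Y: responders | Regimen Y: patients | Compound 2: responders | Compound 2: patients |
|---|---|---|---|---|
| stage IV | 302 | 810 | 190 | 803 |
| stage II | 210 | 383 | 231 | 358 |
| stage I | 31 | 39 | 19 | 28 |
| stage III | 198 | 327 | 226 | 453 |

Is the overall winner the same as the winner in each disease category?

Stage IV: Regimen Y 302/810 = 37.3%, Compound 2 190/803 = 23.7% → Regimen Y
Stage II: Regimen Y 210/383 = 54.8%, Compound 2 231/358 = 64.5% → Compound 2
Stage I: Regimen Y 31/39 = 79.5%, Compound 2 19/28 = 67.9% → Regimen Y
Stage III: Regimen Y 198/327 = 60.6%, Compound 2 226/453 = 49.9% → Regimen Y
Overall: Regimen Y 741/1559 = 47.5%, Compound 2 666/1642 = 40.6% → Regimen Y
Neither sweeps: Regimen Y wins 3 of 4 groups, Compound 2 wins 1. Regimen Y wins overall but not every group — no Simpson reversal.

No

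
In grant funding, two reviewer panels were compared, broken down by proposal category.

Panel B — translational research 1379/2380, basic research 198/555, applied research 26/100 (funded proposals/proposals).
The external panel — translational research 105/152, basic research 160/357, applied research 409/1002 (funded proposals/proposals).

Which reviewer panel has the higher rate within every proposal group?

Translational research: Panel B 1379/2380 = 57.9%, the external panel 105/152 = 69.1% → the external panel
Basic research: Panel B 198/555 = 35.7%, the external panel 160/357 = 44.8% → the external panel
Applied research: Panel B 26/100 = 26.0%, the external panel 409/1002 = 40.8% → the external panel
The external panel has the higher rate in all 3 groups.

the external panel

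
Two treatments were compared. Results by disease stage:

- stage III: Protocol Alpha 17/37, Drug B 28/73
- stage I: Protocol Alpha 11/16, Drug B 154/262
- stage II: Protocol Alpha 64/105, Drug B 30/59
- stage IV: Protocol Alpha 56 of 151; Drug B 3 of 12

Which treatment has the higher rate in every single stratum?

Protocol Alpha

Stage III: Protocol Alpha 17/37 = 45.9%, Drug B 28/73 = 38.4% → Protocol Alpha
Stage I: Protocol Alpha 11/16 = 68.8%, Drug B 154/262 = 58.8% → Protocol Alpha
Stage II: Protocol Alpha 64/105 = 61.0%, Drug B 30/59 = 50.8% → Protocol Alpha
Stage IV: Protocol Alpha 56/151 = 37.1%, Drug B 3/12 = 25.0% → Protocol Alpha
Protocol Alpha has the higher rate in all 4 groups.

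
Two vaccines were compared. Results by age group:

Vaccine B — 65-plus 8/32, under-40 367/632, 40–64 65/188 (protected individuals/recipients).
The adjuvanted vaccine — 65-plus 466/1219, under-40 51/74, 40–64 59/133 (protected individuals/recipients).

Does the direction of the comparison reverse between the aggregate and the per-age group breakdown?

Yes

65-plus: Vaccine B 8/32 = 25.0%, the adjuvanted vaccine 466/1219 = 38.2% → the adjuvanted vaccine
Under-40: Vaccine B 367/632 = 58.1%, the adjuvanted vaccine 51/74 = 68.9% → the adjuvanted vaccine
40–64: Vaccine B 65/188 = 34.6%, the adjuvanted vaccine 59/133 = 44.4% → the adjuvanted vaccine
Overall: Vaccine B 440/852 = 51.6%, the adjuvanted vaccine 576/1426 = 40.4% → Vaccine B
The adjuvanted vaccine wins each age group but Vaccine B wins overall — the comparison reverses. The adjuvanted vaccine's recipients skew toward 65-plus, which has a lower base rate.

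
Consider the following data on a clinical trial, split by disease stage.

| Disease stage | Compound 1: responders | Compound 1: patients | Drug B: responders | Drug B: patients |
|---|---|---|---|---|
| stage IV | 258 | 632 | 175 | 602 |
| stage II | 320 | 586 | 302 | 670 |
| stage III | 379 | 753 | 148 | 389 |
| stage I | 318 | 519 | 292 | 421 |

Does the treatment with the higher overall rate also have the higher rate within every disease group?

Stage IV: Compound 1 258/632 = 40.8%, Drug B 175/602 = 29.1% → Compound 1
Stage II: Compound 1 320/586 = 54.6%, Drug B 302/670 = 45.1% → Compound 1
Stage III: Compound 1 379/753 = 50.3%, Drug B 148/389 = 38.0% → Compound 1
Stage I: Compound 1 318/519 = 61.3%, Drug B 292/421 = 69.4% → Drug B
Overall: Compound 1 1275/2490 = 51.2%, Drug B 917/2082 = 44.0% → Compound 1
Neither sweeps: Compound 1 wins 3 of 4 groups, Drug B wins 1. Compound 1 wins overall but not every group — no Simpson reversal.

No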